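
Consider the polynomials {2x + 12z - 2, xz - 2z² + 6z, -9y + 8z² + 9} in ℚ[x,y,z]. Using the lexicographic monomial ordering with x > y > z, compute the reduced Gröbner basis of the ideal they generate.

G = {x + 6z - 1, y - 7/9z - 1, z² - ⅞z}

f_1 = 2x + 12z - 2, LT = x.
f_2 = xz - 2z² + 6z, LT = xz.
f_3 = -9y + 8z² + 9, LT = y.

S(f_1,f_2): lcm = xz. S = 8z² - 7z.
  leading term z²: no divisor's leading term divides it; move 8z² to the remainder.
  leading term z: no divisor's leading term divides it; move -7z to the remainder.
  remainder 8z² - 7z ≠ 0; add g_4 = 8z² - 7z to the basis.

The other S-polynomials (S(f_1,f_3), S(f_2,f_3), S(f_1,g_4), S(f_2,g_4), S(f_3,g_4)) all reduce to 0 modulo the current basis, so we have a Gröbner basis.
Inter-reduce: drop elements whose leading term is divisible by another's, tail-reduce, and make monic.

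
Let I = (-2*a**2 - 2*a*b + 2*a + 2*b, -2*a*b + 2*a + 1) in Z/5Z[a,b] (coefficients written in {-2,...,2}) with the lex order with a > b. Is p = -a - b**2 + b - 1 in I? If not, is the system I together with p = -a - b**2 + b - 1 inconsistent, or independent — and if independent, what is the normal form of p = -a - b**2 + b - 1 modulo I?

Adjoining -a - b**2 + b - 1 makes the ideal the whole ring: the system is inconsistent.

First compute the reduced Gröbner basis of I by Buchberger's algorithm.
f_1 = -2*a**2 - 2*a*b + 2*a + 2*b, LT = a**2.
f_2 = -2*a*b + 2*a + 1, LT = a*b.

S(f_1,f_2): lcm = a**2*b. S = a**2 + a*b**2 - a*b - 2*a - b**2.
  leading term a**2: subtract (2)·f_1 from a**2 + a*b**2 - a*b - 2*a - b**2 → a*b**2 - 2*a*b - a - b**2 + b
  leading term a*b**2: subtract (2*b)·f_2 from a*b**2 - 2*a*b - a - b**2 + b → -a*b - a - b**2 - b
  leading term a*b: subtract (-2)·f_2 from -a*b - a - b**2 - b → -2*a - b**2 - b + 2
  leading term a: no divisor's leading term divides it; move -2*a to the remainder.
  leading term b**2: no divisor's leading term divides it; move -b**2 to the remainder.
  leading term b: no divisor's leading term divides it; move -b to the remainder.
  leading term 1: no divisor's leading term divides it; move 2 to the remainder.
  remainder -2*a - b**2 - b + 2 ≠ 0; add h_3 = -2*a - b**2 - b + 2 to the basis.

S(f_1,h_3): lcm = a**2. S = 2*a*b**2 - 2*a*b - b.
  leading term a*b**2: subtract (-b)·f_2 from 2*a*b**2 - 2*a*b - b → 0
  remainder 0.

S(f_2,h_3): lcm = a*b. S = -a + 2*b**3 + 2*b**2 + b + 2.
  leading term a: subtract (-2)·h_3 from -a + 2*b**3 + 2*b**2 + b + 2 → 2*b**3 - b + 1
  leading term b**3: no divisor's leading term divides it; move 2*b**3 to the remainder.
  leading term b: no divisor's leading term divides it; move -b to the remainder.
  leading term 1: no divisor's leading term divides it; move 1 to the remainder.
  remainder 2*b**3 - b + 1 ≠ 0; add h_4 = 2*b**3 - b + 1 to the basis.

S(f_1,h_4): leading monomials are coprime, so the S-polynomial reduces to 0 (Buchberger's first criterion).
S(f_2,h_4): lcm = a*b**3. S = -a*b**2 - 2*a*b + 2*a + 2*b**2.
  leading term a*b**2: subtract (-2*b)·f_2 from -a*b**2 - 2*a*b + 2*a + 2*b**2 → 2*a*b + 2*a + 2*b**2 + 2*b
  leading term a*b: subtract (-1)·f_2 from 2*a*b + 2*a + 2*b**2 + 2*b → -a + 2*b**2 + 2*b + 1
  leading term a: subtract (-2)·h_3 from -a + 2*b**2 + 2*b + 1 → 0
  remainder 0.

S(h_3,h_4): leading monomials are coprime, so the S-polynomial reduces to 0 (Buchberger's first criterion).
Every S-polynomial of the final basis reduces to 0, so we have a Gröbner basis.
Inter-reduce: drop elements whose leading term is divisible by another's, tail-reduce, and make monic.
Reduced Gröbner basis: {a - 2*b**2 - 2*b - 1, b**3 + 2*b - 2}.
Label its elements g_1 = a - 2*b**2 - 2*b - 1, g_2 = b**3 + 2*b - 2.

Reduce p = -a - b**2 + b - 1 modulo G:
  leading term a: subtract (-1)·g_1 from -a - b**2 + b - 1 → 2*b**2 - b - 2
  leading term b**2: no divisor's leading term divides it; move 2*b**2 to the remainder.
  leading term b: no divisor's leading term divides it; move -b to the remainder.
  leading term 1: no divisor's leading term divides it; move -2 to the remainder.
  normal form = 2*b**2 - b - 2.
The normal form is nonzero, so p ∉ I. Since p minus its normal form lies in I, I + (p) = I + (r) where r = 2*b**2 - b - 2; decide whether this ideal is the whole ring.
Run Buchberger on G together with r (pairs among the g_i already reduce to 0 since G is a Gröbner basis):
g_1 = a - 2*b**2 - 2*b - 1, LT = a.
g_2 = b**3 + 2*b - 2, LT = b**3.
r = 2*b**2 - b - 2, LT = b**2.

S(g_1,g_2): leading monomials are coprime, so the S-polynomial reduces to 0 (Buchberger's first criterion).
S(g_1,r): leading monomials are coprime, so the S-polynomial reduces to 0 (Buchberger's first criterion).
S(g_2,r): lcm = b**3. S = -2*b**2 - 2*b - 2.
  leading term b**2: subtract (-1)·r from -2*b**2 - 2*b - 2 → 2*b + 1
  leading term b: no divisor's leading term divides it; move 2*b to the remainder.
  leading term 1: no divisor's leading term divides it; move 1 to the remainder.
  remainder 2*b + 1 ≠ 0; add m_4 = 2*b + 1 to the basis.

S(g_1,m_4): leading monomials are coprime, so the S-polynomial reduces to 0 (Buchberger's first criterion).
S(g_2,m_4): lcm = b**3. S = 2*b**2 + 2*b - 2.
  leading term b**2: subtract (1)·r from 2*b**2 + 2*b - 2 → -2*b
  leading term b: subtract (-1)·m_4 from -2*b → 1
  leading term 1: no divisor's leading term divides it; move 1 to the remainder.
  remainder 1 ≠ 0; add m_5 = 1 to the basis.

S(r,m_4): lcm = b**2. S = -b - 1.
  leading term b: subtract (2)·m_4 from -b - 1 → 2
  leading term 1: subtract (2)·m_5 from 2 → 0
  remainder 0.

S(g_1,m_5): leading monomials are coprime, so the S-polynomial reduces to 0 (Buchberger's first criterion).
S(g_2,m_5): leading monomials are coprime, so the S-polynomial reduces to 0 (Buchberger's first criterion).
S(r,m_5): leading monomials are coprime, so the S-polynomial reduces to 0 (Buchberger's first criterion).
S(m_4,m_5): leading monomials are coprime, so the S-polynomial reduces to 0 (Buchberger's first criterion).
Every S-polynomial of the final basis reduces to 0, so we have a Gröbner basis.
Inter-reduce: drop elements whose leading term is divisible by another's, tail-reduce, and make monic.
Reduced Gröbner basis: {1}.
The reduced Gröbner basis of I + (p) is {1}: the ideal is the whole ring, so the enlarged system has no common solution — adjoining p is inconsistent.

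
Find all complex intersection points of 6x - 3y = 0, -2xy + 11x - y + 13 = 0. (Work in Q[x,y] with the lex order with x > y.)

Compute a lex Gröbner basis by Buchberger's algorithm.
f_1 = 6x - 3y, LT = x.
f_2 = -2xy + 11x - y + 13, LT = xy.

S(f_1,f_2): lcm = xy. S = 11/2x - 1/2y^2 - 1/2y + 13/2.
  leading term x: subtract (11/12)·f_1 from 11/2x - 1/2y^2 - 1/2y + 13/2 → -1/2y^2 + 9/4y + 13/2
  leading term y^2: no divisor's leading term divides it; move -1/2y^2 to the remainder.
  leading term y: no divisor's leading term divides it; move 9/4y to the remainder.
  leading term 1: no divisor's leading term divides it; move 13/2 to the remainder.
  remainder -1/2y^2 + 9/4y + 13/2 ≠ 0; add h_3 = -1/2y^2 + 9/4y + 13/2 to the basis.

The other S-polynomials (S(f_1,h_3), S(f_2,h_3)) all reduce to 0 modulo the current basis, so we have a Gröbner basis.
Inter-reduce: drop elements whose leading term is divisible by another's, tail-reduce, and make monic.
Reduced Gröbner basis: {x - 1/2y, y^2 - 9/2y - 13}.

Elimination: the polynomial y^2 - 9/2y - 13 lies in the elimination ideal for y, so y ∈ {-2, 13/2}. For each such y, the remaining basis elements (now univariate) give the rest of the solution.
  y = -2: the earlier basis element becomes x + 1 = 0, giving x = -1 — point (-1, -2).
  y = 13/2: the earlier basis element becomes x - 13/4 = 0, giving x = 13/4 — point (13/4, 13/2).
Each listed point satisfies every original equation (direct substitution).

{(-1, -2), (13/4, 13/2)}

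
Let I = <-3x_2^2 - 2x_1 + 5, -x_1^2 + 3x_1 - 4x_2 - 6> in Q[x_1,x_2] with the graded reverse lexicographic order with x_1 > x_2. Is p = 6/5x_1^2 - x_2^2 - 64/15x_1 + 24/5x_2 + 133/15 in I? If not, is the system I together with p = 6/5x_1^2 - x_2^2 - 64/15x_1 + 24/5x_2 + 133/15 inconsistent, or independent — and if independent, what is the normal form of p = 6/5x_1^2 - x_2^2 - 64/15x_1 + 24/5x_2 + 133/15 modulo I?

6/5x_1^2 - x_2^2 - 64/15x_1 + 24/5x_2 + 133/15 lies in I (it reduces to 0).

First compute the reduced Gröbner basis of I by Buchberger's algorithm.
f_1 = -3x_2^2 - 2x_1 + 5, LT = x_2^2.
f_2 = -x_1^2 + 3x_1 - 4x_2 - 6, LT = x_1^2.

The S-polynomials (S(f_1,f_2)) all reduce to 0 modulo the current basis, so we have a Gröbner basis.
Inter-reduce: drop elements whose leading term is divisible by another's, tail-reduce, and make monic.
Reduced Gröbner basis: {x_1^2 - 3x_1 + 4x_2 + 6, x_2^2 + 2/3x_1 - 5/3}.
Label its elements g_1 = x_1^2 - 3x_1 + 4x_2 + 6, g_2 = x_2^2 + 2/3x_1 - 5/3.

Reduce p = 6/5x_1^2 - x_2^2 - 64/15x_1 + 24/5x_2 + 133/15 modulo G:
  leading term x_1^2: subtract (6/5)·g_1 from 6/5x_1^2 - x_2^2 - 64/15x_1 + 24/5x_2 + 133/15 → -x_2^2 - 2/3x_1 + 5/3
  leading term x_2^2: subtract (-1)·g_2 from -x_2^2 - 2/3x_1 + 5/3 → 0
  normal form = 0.
Since the normal form is 0, p ∈ I.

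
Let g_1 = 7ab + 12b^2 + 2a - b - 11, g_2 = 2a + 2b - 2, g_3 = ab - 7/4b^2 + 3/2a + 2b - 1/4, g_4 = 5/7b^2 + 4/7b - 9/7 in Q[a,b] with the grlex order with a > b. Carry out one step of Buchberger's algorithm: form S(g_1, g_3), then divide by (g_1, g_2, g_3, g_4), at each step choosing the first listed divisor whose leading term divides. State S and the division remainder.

lcm(LM(g_1), LM(g_3)) = ab.
S = (lcm/LT(g_1))·g_1 − (lcm/LT(g_3))·g_3 = 97/28b^2 - 17/14a - 15/7b - 37/28.
Reduce S modulo (g_1, g_2, g_3, g_4) in that order:
  leading term b^2: subtract (97/20)·g_4 from 97/28b^2 - 17/14a - 15/7b - 37/28 → -17/14a - 172/35b + 172/35
  leading term a: subtract (-17/28)·g_2 from -17/14a - 172/35b + 172/35 → -37/10b + 37/10
  leading term b: no divisor's leading term divides it; move -37/10b to the remainder.
  leading term 1: no divisor's leading term divides it; move 37/10 to the remainder.
The remainder -37/10b + 37/10 is nonzero, so it would be added as the next basis element.

S(g_1, g_3) = 97/28b^2 - 17/14a - 15/7b - 37/28; remainder on division = -37/10b + 37/10.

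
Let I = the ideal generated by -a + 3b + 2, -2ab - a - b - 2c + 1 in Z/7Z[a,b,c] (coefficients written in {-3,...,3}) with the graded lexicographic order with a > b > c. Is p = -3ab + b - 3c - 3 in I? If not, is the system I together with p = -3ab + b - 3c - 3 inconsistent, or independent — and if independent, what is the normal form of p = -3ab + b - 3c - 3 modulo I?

First compute the reduced Gröbner basis of I by Buchberger's algorithm.
f_1 = -a + 3b + 2, LT = a.
f_2 = -2ab - a - b - 2c + 1, LT = ab.

S(f_1,f_2): lcm = ab. S = -3b^2 + 3a + b - c - 3.
  reduce S modulo (f_1, f_2):
  remainder -3b^2 + 3b - c + 3 ≠ 0; add h_3 = -3b^2 + 3b - c + 3 to the basis.

The other S-polynomials (S(f_1,h_3), S(f_2,h_3)) all reduce to 0 modulo the current basis, so we have a Gröbner basis.
Inter-reduce: drop elements whose leading term is divisible by another's, tail-reduce, and make monic.
Reduced Gröbner basis: {b^2 - b - 2c - 1, a - 3b - 2}.
Label its elements g_1 = b^2 - b - 2c - 1, g_2 = a - 3b - 2.

Reduce p = -3ab + b - 3c - 3 modulo G:
  leading term ab: subtract (-3b)·g_2 from -3ab + b - 3c - 3 → -2b^2 + 2b - 3c - 3
  leading term b^2: subtract (-2)·g_1 from -2b^2 + 2b - 3c - 3 → 2
  leading term 1: no divisor's leading term divides it; move 2 to the remainder.
  normal form = 2.
The normal form is nonzero, so p ∉ I. Since p minus its normal form lies in I, I + (p) = I + (r) where r = 2; decide whether this ideal is the whole ring.
Here r = 2 is a nonzero constant, hence a unit: 1 ∈ I + (p), the Gröbner basis of I + (p) is {1}, and the enlarged system has no common solution — adjoining p is inconsistent.

Ideal membership is decidable via reduction modulo a Gröbner basis.

Adjoining -3ab + b - 3c - 3 makes the ideal the whole ring: the system is inconsistent.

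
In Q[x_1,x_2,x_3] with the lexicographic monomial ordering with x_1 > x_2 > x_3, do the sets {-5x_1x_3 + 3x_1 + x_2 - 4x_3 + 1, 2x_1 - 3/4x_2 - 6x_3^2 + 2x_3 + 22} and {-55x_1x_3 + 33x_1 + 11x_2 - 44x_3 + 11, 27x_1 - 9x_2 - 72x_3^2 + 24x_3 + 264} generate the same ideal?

No, the ideals differ.

Two ideals are equal iff their reduced Gröbner bases coincide (the reduced basis is unique for a fixed ordering).
Buchberger on the first generating set:
f_1 = -5x_1x_3 + 3x_1 + x_2 - 4x_3 + 1, LT = x_1x_3.
f_2 = 2x_1 - 3/4x_2 - 6x_3^2 + 2x_3 + 22, LT = x_1.

S(f_1,f_2): lcm = x_1x_3. S = -3/5x_1 + 3/8x_2x_3 - 1/5x_2 + 3x_3^3 - x_3^2 - 51/5x_3 - 1/5.
  leading term x_1: subtract (-3/10)·f_2 from -3/5x_1 + 3/8x_2x_3 - 1/5x_2 + 3x_3^3 - x_3^2 - 51/5x_3 - 1/5 → 3/8x_2x_3 - 17/40x_2 + 3x_3^3 - 14/5x_3^2 - 48/5x_3 + 32/5
  leading term x_2x_3: no divisor's leading term divides it; move 3/8x_2x_3 to the remainder.
  leading term x_2: no divisor's leading term divides it; move -17/40x_2 to the remainder.
  leading term x_3^3: no divisor's leading term divides it; move 3x_3^3 to the remainder.
  leading term x_3^2: no divisor's leading term divides it; move -14/5x_3^2 to the remainder.
  leading term x_3: no divisor's leading term divides it; move -48/5x_3 to the remainder.
  leading term 1: no divisor's leading term divides it; move 32/5 to the remainder.
  remainder 3/8x_2x_3 - 17/40x_2 + 3x_3^3 - 14/5x_3^2 - 48/5x_3 + 32/5 ≠ 0; add g_3 = 3/8x_2x_3 - 17/40x_2 + 3x_3^3 - 14/5x_3^2 - 48/5x_3 + 32/5 to the basis.

The other S-polynomials (S(f_1,g_3), S(f_2,g_3)) all reduce to 0 modulo the current basis, so we have a Gröbner basis.
Inter-reduce: drop elements whose leading term is divisible by another's, tail-reduce, and make monic.
Reduced Gröbner basis: {x_1 - 3/8x_2 - 3x_3^2 + x_3 + 11, x_2x_3 - 17/15x_2 + 8x_3^3 - 112/15x_3^2 - 128/5x_3 + 256/15}.

Buchberger on the second generating set:
h_1 = -55x_1x_3 + 33x_1 + 11x_2 - 44x_3 + 11, LT = x_1x_3.
h_2 = 27x_1 - 9x_2 - 72x_3^2 + 24x_3 + 264, LT = x_1.

S(h_1,h_2): lcm = x_1x_3. S = -3/5x_1 + 1/3x_2x_3 - 1/5x_2 + 8/3x_3^3 - 8/9x_3^2 - 404/45x_3 - 1/5.
  leading term x_1: subtract (-1/45)·h_2 from -3/5x_1 + 1/3x_2x_3 - 1/5x_2 + 8/3x_3^3 - 8/9x_3^2 - 404/45x_3 - 1/5 → 1/3x_2x_3 - 2/5x_2 + 8/3x_3^3 - 112/45x_3^2 - 76/9x_3 + 17/3
  leading term x_2x_3: no divisor's leading term divides it; move 1/3x_2x_3 to the remainder.
  leading term x_2: no divisor's leading term divides it; move -2/5x_2 to the remainder.
  leading term x_3^3: no divisor's leading term divides it; move 8/3x_3^3 to the remainder.
  leading term x_3^2: no divisor's leading term divides it; move -112/45x_3^2 to the remainder.
  leading term x_3: no divisor's leading term divides it; move -76/9x_3 to the remainder.
  leading term 1: no divisor's leading term divides it; move 17/3 to the remainder.
  remainder 1/3x_2x_3 - 2/5x_2 + 8/3x_3^3 - 112/45x_3^2 - 76/9x_3 + 17/3 ≠ 0; add k_3 = 1/3x_2x_3 - 2/5x_2 + 8/3x_3^3 - 112/45x_3^2 - 76/9x_3 + 17/3 to the basis.

The other S-polynomials (S(h_1,k_3), S(h_2,k_3)) all reduce to 0 modulo the current basis, so we have a Gröbner basis.
Inter-reduce: drop elements whose leading term is divisible by another's, tail-reduce, and make monic.
Reduced Gröbner basis: {x_1 - 1/3x_2 - 8/3x_3^2 + 8/9x_3 + 88/9, x_2x_3 - 6/5x_2 + 8x_3^3 - 112/15x_3^2 - 76/3x_3 + 17}.

The bases are distinct; the ideals are different.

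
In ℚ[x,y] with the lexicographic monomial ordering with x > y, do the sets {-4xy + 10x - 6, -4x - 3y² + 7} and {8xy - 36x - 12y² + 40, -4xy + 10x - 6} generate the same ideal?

Since reduced Gröbner bases are canonical representatives of ideals under a given ordering, it suffices to compute and compare them.
Buchberger on the first generating set:
f_1 = -4xy + 10x - 6, LT = xy.
f_2 = -4x - 3y² + 7, LT = x.

S(f_1,f_2): lcm = xy. S = -5/2x - ¾y³ + 7/4y + 3/2.
  leading term x: subtract (⅝)·f_2 from -5/2x - ¾y³ + 7/4y + 3/2 → -¾y³ + 15/8y² + 7/4y - 23/8
  leading term y³: no divisor's leading term divides it; move -¾y³ to the remainder.
  leading term y²: no divisor's leading term divides it; move 15/8y² to the remainder.
  leading term y: no divisor's leading term divides it; move 7/4y to the remainder.
  leading term 1: no divisor's leading term divides it; move -23/8 to the remainder.
  remainder -¾y³ + 15/8y² + 7/4y - 23/8 ≠ 0; add g_3 = -¾y³ + 15/8y² + 7/4y - 23/8 to the basis.

The other S-polynomials (S(f_1,g_3), S(f_2,g_3)) all reduce to 0 modulo the current basis, so we have a Gröbner basis.
Inter-reduce: drop elements whose leading term is divisible by another's, tail-reduce, and make monic.
Reduced Gröbner basis: {x + ¾y² - 7/4, y³ - 5/2y² - 7/3y + 23/6}.

Buchberger on the second generating set:
h_1 = 8xy - 36x - 12y² + 40, LT = xy.
h_2 = -4xy + 10x - 6, LT = xy.

S(h_1,h_2): lcm = xy. S = -2x - 3/2y² + 7/2.
  leading term x: no divisor's leading term divides it; move -2x to the remainder.
  leading term y²: no divisor's leading term divides it; move -3/2y² to the remainder.
  leading term 1: no divisor's leading term divides it; move 7/2 to the remainder.
  remainder -2x - 3/2y² + 7/2 ≠ 0; add k_3 = -2x - 3/2y² + 7/2 to the basis.

S(h_1,k_3): lcm = xy. S = -9/2x - ¾y³ - 3/2y² + 7/4y + 5.
  leading term x: subtract (9/4)·k_3 from -9/2x - ¾y³ - 3/2y² + 7/4y + 5 → -¾y³ + 15/8y² + 7/4y - 23/8
  leading term y³: no divisor's leading term divides it; move -¾y³ to the remainder.
  leading term y²: no divisor's leading term divides it; move 15/8y² to the remainder.
  leading term y: no divisor's leading term divides it; move 7/4y to the remainder.
  leading term 1: no divisor's leading term divides it; move -23/8 to the remainder.
  remainder -¾y³ + 15/8y² + 7/4y - 23/8 ≠ 0; add k_4 = -¾y³ + 15/8y² + 7/4y - 23/8 to the basis.

The other S-polynomials (S(h_2,k_3), S(h_1,k_4), S(h_2,k_4), S(k_3,k_4)) all reduce to 0 modulo the current basis, so we have a Gröbner basis.
Inter-reduce: drop elements whose leading term is divisible by another's, tail-reduce, and make monic.
Reduced Gröbner basis: {x + ¾y² - 7/4, y³ - 5/2y² - 7/3y + 23/6}.

The two bases agree; hence the ideals are identical.

Yes, the ideals are equal.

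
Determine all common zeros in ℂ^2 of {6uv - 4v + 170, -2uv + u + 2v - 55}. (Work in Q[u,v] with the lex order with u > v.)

{(4, -17/2), (-5, 5)}

Compute a lex Gröbner basis by Buchberger's algorithm.
f_1 = 6uv - 4v + 170, LT = uv.
f_2 = -2uv + u + 2v - 55, LT = uv.

S(f_1,f_2): lcm = uv. S = \tfrac{1}{2}u + \tfrac{1}{3}v + \tfrac{5}{6}.
  leading term u: no divisor's leading term divides it; move \tfrac{1}{2}u to the remainder.
  leading term v: no divisor's leading term divides it; move \tfrac{1}{3}v to the remainder.
  leading term 1: no divisor's leading term divides it; move \tfrac{5}{6} to the remainder.
  remainder \tfrac{1}{2}u + \tfrac{1}{3}v + \tfrac{5}{6} ≠ 0; add h_3 = \tfrac{1}{2}u + \tfrac{1}{3}v + \tfrac{5}{6} to the basis.

S(f_1,h_3): lcm = uv. S = -\tfrac{2}{3}v^{2} - \tfrac{7}{3}v + \tfrac{85}{3}.
  leading term v^{2}: no divisor's leading term divides it; move -\tfrac{2}{3}v^{2} to the remainder.
  leading term v: no divisor's leading term divides it; move -\tfrac{7}{3}v to the remainder.
  leading term 1: no divisor's leading term divides it; move \tfrac{85}{3} to the remainder.
  remainder -\tfrac{2}{3}v^{2} - \tfrac{7}{3}v + \tfrac{85}{3} ≠ 0; add h_4 = -\tfrac{2}{3}v^{2} - \tfrac{7}{3}v + \tfrac{85}{3} to the basis.

The other S-polynomials (S(f_2,h_3), S(f_1,h_4), S(f_2,h_4), S(h_3,h_4)) all reduce to 0 modulo the current basis, so we have a Gröbner basis.
Inter-reduce: drop elements whose leading term is divisible by another's, tail-reduce, and make monic.
Reduced Gröbner basis: {u + \tfrac{2}{3}v + \tfrac{5}{3}, v^{2} + \tfrac{7}{2}v - \tfrac{85}{2}}.

Elimination: the polynomial v^{2} + \tfrac{7}{2}v - \tfrac{85}{2} lies in the elimination ideal for v, so v ∈ {-17/2, 5}. For each such v, the remaining basis elements (now univariate) give the rest of the solution.
  v = -17/2: the earlier basis element becomes u - 4 = 0, giving u = 4 — point (4, -17/2).
  v = 5: the earlier basis element becomes u + 5 = 0, giving u = -5 — point (-5, 5).
A lex Gröbner basis triangularizes the system, enabling back-substitution.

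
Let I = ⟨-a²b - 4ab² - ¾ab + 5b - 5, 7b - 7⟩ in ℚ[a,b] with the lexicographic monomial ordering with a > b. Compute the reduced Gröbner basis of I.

f_1 = -a²b - 4ab² - ¾ab + 5b - 5, LT = a²b.
f_2 = 7b - 7, LT = b.

S(f_1,f_2): lcm = a²b. S = a² + 4ab² + ¾ab - 5b + 5.
  leading term a²: no divisor's leading term divides it; move a² to the remainder.
  leading term ab²: subtract (4/7ab)·f_2 from 4ab² + ¾ab - 5b + 5 → 19/4ab - 5b + 5
  leading term ab: subtract (19/28a)·f_2 from 19/4ab - 5b + 5 → 19/4a - 5b + 5
  leading term a: no divisor's leading term divides it; move 19/4a to the remainder.
  leading term b: subtract (-5/7)·f_2 from -5b + 5 → 0
  remainder a² + 19/4a ≠ 0; add g_3 = a² + 19/4a to the basis.

The other S-polynomials (S(f_1,g_3), S(f_2,g_3)) all reduce to 0 modulo the current basis, so we have a Gröbner basis.
Inter-reduce: drop elements whose leading term is divisible by another's, tail-reduce, and make monic.

G = {a² + 19/4a, b - 1}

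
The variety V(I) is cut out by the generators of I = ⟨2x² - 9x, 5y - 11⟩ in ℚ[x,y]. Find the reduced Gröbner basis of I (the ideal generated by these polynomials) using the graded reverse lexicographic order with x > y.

f_1 = 2x² - 9x, LT = x².
f_2 = 5y - 11, LT = y.

The S-polynomials (S(f_1,f_2)) all reduce to 0 modulo the current basis, so we have a Gröbner basis.

G = {x² - 9/2x, y - 11/5}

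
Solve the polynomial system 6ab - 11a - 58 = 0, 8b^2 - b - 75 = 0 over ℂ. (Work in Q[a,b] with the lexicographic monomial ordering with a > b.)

Compute a lex Gröbner basis by Buchberger's algorithm.
f_1 = 6ab - 11a - 58, LT = ab.
f_2 = 8b^2 - b - 75, LT = b^2.

S(f_1,f_2): lcm = ab^2. S = -41/24ab + 75/8a - 29/3b.
  leading term ab: subtract (-41/144)·f_1 from -41/24ab + 75/8a - 29/3b → 899/144a - 29/3b - 1189/72
  leading term a: no divisor's leading term divides it; move 899/144a to the remainder.
  leading term b: no divisor's leading term divides it; move -29/3b to the remainder.
  leading term 1: no divisor's leading term divides it; move -1189/72 to the remainder.
  remainder 899/144a - 29/3b - 1189/72 ≠ 0; add h_3 = 899/144a - 29/3b - 1189/72 to the basis.

S(f_1,h_3): lcm = ab. S = -11/6a + 48/31b^2 + 82/31b - 29/3.
  leading term a: subtract (-264/899)·h_3 from -11/6a + 48/31b^2 + 82/31b - 29/3 → 48/31b^2 - 6/31b - 450/31
  leading term b^2: subtract (6/31)·f_2 from 48/31b^2 - 6/31b - 450/31 → 0
  remainder 0.

S(f_2,h_3): leading monomials are coprime, so the S-polynomial reduces to 0 (Buchberger's first criterion).
Every S-polynomial of the final basis reduces to 0, so we have a Gröbner basis.
Inter-reduce: drop elements whose leading term is divisible by another's, tail-reduce, and make monic.
Reduced Gröbner basis: {a - 48/31b - 82/31, b^2 - 1/8b - 75/8}.

A lex Gröbner basis eliminates variables successively. Here b^2 - 1/8b - 75/8 depends only on b, with roots {-3, 25/8}; lifting each root through the earlier basis elements recovers the full solutions.
  b = -3: the earlier basis element becomes a + 2 = 0, giving a = -2 — point (-2, -3).
  b = 25/8: the earlier basis element becomes a - 232/31 = 0, giving a = 232/31 — point (232/31, 25/8).

{(-2, -3), (232/31, 25/8)}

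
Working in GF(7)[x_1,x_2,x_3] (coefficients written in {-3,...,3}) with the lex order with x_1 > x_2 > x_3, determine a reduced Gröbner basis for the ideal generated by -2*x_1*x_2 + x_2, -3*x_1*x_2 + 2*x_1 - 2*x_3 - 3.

G = {x_1 + x_2 - x_3 + 2, x_2**2 - x_2*x_3 - x_2}

Buchberger's algorithm terminates because the ascending chain of leading-term ideals stabilizes.

f_1 = -2*x_1*x_2 + x_2, LT = x_1*x_2.
f_2 = -3*x_1*x_2 + 2*x_1 - 2*x_3 - 3, LT = x_1*x_2.

S(f_1,f_2): lcm = x_1*x_2. S = 3*x_1 + 3*x_2 - 3*x_3 - 1.
  leading term x_1: no divisor's leading term divides it; move 3*x_1 to the remainder.
  leading term x_2: no divisor's leading term divides it; move 3*x_2 to the remainder.
  leading term x_3: no divisor's leading term divides it; move -3*x_3 to the remainder.
  leading term 1: no divisor's leading term divides it; move -1 to the remainder.
  remainder 3*x_1 + 3*x_2 - 3*x_3 - 1 ≠ 0; add g_3 = 3*x_1 + 3*x_2 - 3*x_3 - 1 to the basis.

S(f_1,g_3): lcm = x_1*x_2. S = -x_2**2 + x_2*x_3 + x_2.
  leading term x_2**2: no divisor's leading term divides it; move -x_2**2 to the remainder.
  leading term x_2*x_3: no divisor's leading term divides it; move x_2*x_3 to the remainder.
  leading term x_2: no divisor's leading term divides it; move x_2 to the remainder.
  remainder -x_2**2 + x_2*x_3 + x_2 ≠ 0; add g_4 = -x_2**2 + x_2*x_3 + x_2 to the basis.

The other S-polynomials (S(f_2,g_3), S(f_1,g_4), S(f_2,g_4), S(g_3,g_4)) all reduce to 0 modulo the current basis, so we have a Gröbner basis.
Inter-reduce: drop elements whose leading term is divisible by another's, tail-reduce, and make monic.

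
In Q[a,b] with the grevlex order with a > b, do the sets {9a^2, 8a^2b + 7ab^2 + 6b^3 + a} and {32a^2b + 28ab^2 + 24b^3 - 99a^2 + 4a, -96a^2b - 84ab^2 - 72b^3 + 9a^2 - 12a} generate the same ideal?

For a fixed monomial order, each ideal has a unique reduced Gröbner basis; comparing bases decides equality.
Buchberger on the first generating set:
f_1 = 9a^2, LT = a^2.
f_2 = 8a^2b + 7ab^2 + 6b^3 + a, LT = a^2b.

S(f_1,f_2): lcm = a^2b. S = -7/8ab^2 - 3/4b^3 - 1/8a.
  leading term ab^2: no divisor's leading term divides it; move -7/8ab^2 to the remainder.
  leading term b^3: no divisor's leading term divides it; move -3/4b^3 to the remainder.
  leading term a: no divisor's leading term divides it; move -1/8a to the remainder.
  remainder -7/8ab^2 - 3/4b^3 - 1/8a ≠ 0; add g_3 = -7/8ab^2 - 3/4b^3 - 1/8a to the basis.

S(f_1,g_3): lcm = a^2b^2. S = -6/7ab^3 - 1/7a^2.
  leading term ab^3: subtract (48/49b)·g_3 from -6/7ab^3 - 1/7a^2 → 36/49b^4 - 1/7a^2 + 6/49ab
  leading term b^4: no divisor's leading term divides it; move 36/49b^4 to the remainder.
  leading term a^2: subtract (-1/63)·f_1 from -1/7a^2 + 6/49ab → 6/49ab
  leading term ab: no divisor's leading term divides it; move 6/49ab to the remainder.
  remainder 36/49b^4 + 6/49ab ≠ 0; add g_4 = 36/49b^4 + 6/49ab to the basis.

The other S-polynomials (S(f_2,g_3), S(f_1,g_4), S(f_2,g_4), S(g_3,g_4)) all reduce to 0 modulo the current basis, so we have a Gröbner basis.
Inter-reduce: drop elements whose leading term is divisible by another's, tail-reduce, and make monic.
Reduced Gröbner basis: {b^4 + 1/6ab, ab^2 + 6/7b^3 + 1/7a, a^2}.

Buchberger on the second generating set:
h_1 = 32a^2b + 28ab^2 + 24b^3 - 99a^2 + 4a, LT = a^2b.
h_2 = -96a^2b - 84ab^2 - 72b^3 + 9a^2 - 12a, LT = a^2b.

S(h_1,h_2): lcm = a^2b. S = -3a^2.
  leading term a^2: no divisor's leading term divides it; move -3a^2 to the remainder.
  remainder -3a^2 ≠ 0; add k_3 = -3a^2 to the basis.

S(h_1,k_3): lcm = a^2b. S = 7/8ab^2 + 3/4b^3 - 99/32a^2 + 1/8a.
  leading term ab^2: no divisor's leading term divides it; move 7/8ab^2 to the remainder.
  leading term b^3: no divisor's leading term divides it; move 3/4b^3 to the remainder.
  leading term a^2: subtract (33/32)·k_3 from -99/32a^2 + 1/8a → 1/8a
  leading term a: no divisor's leading term divides it; move 1/8a to the remainder.
  remainder 7/8ab^2 + 3/4b^3 + 1/8a ≠ 0; add k_4 = 7/8ab^2 + 3/4b^3 + 1/8a to the basis.

S(h_1,k_4): lcm = a^2b^2. S = 1/56ab^3 + 3/4b^4 - 99/32a^2b - 1/7a^2 + 1/8ab.
  leading term ab^3: subtract (1/49b)·k_4 from 1/56ab^3 + 3/4b^4 - 99/32a^2b - 1/7a^2 + 1/8ab → 36/49b^4 - 99/32a^2b - 1/7a^2 + 6/49ab
  leading term b^4: no divisor's leading term divides it; move 36/49b^4 to the remainder.
  leading term a^2b: subtract (-99/1024)·h_1 from -99/32a^2b - 1/7a^2 + 6/49ab → 693/256ab^2 + 297/128b^3 - 69631/7168a^2 + 6/49ab + 99/256a
  leading term ab^2: subtract (99/32)·k_4 from 693/256ab^2 + 297/128b^3 - 69631/7168a^2 + 6/49ab + 99/256a → -69631/7168a^2 + 6/49ab
  leading term a^2: subtract (69631/21504)·k_3 from -69631/7168a^2 + 6/49ab → 6/49ab
  leading term ab: no divisor's leading term divides it; move 6/49ab to the remainder.
  remainder 36/49b^4 + 6/49ab ≠ 0; add k_5 = 36/49b^4 + 6/49ab to the basis.

The other S-polynomials (S(h_2,k_3), S(h_2,k_4), S(k_3,k_4), S(h_1,k_5), S(h_2,k_5), S(k_3,k_5), S(k_4,k_5)) all reduce to 0 modulo the current basis, so we have a Gröbner basis.
Inter-reduce: drop elements whose leading term is divisible by another's, tail-reduce, and make monic.
Reduced Gröbner basis: {b^4 + 1/6ab, ab^2 + 6/7b^3 + 1/7a, a^2}.

The two bases agree; hence the ideals are identical.

Yes, the ideals are equal.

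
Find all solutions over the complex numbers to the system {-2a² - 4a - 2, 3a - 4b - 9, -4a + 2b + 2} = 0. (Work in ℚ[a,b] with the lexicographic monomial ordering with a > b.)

Compute a lex Gröbner basis by Buchberger's algorithm.
f_1 = -2a² - 4a - 2, LT = a².
f_2 = 3a - 4b - 9, LT = a.
f_3 = -4a + 2b + 2, LT = a.

S(f_1,f_2): lcm = a². S = 4/3ab + 5a + 1.
  reduce S modulo (f_1, f_2, f_3):
  remainder 16/9b² + 32/3b + 16 ≠ 0; add h_4 = 16/9b² + 32/3b + 16 to the basis.

S(f_1,f_3): lcm = a². S = ½ab + 5/2a + 1.
  reduce S modulo (f_1, f_2, f_3, h_4):
  remainder ⅚b + 5/2 ≠ 0; add h_5 = ⅚b + 5/2 to the basis.

The other S-polynomials (S(f_2,f_3), S(f_1,h_4), S(f_2,h_4), S(f_3,h_4), S(f_1,h_5), S(f_2,h_5), S(f_3,h_5), S(h_4,h_5)) all reduce to 0 modulo the current basis, so we have a Gröbner basis.
Inter-reduce: drop elements whose leading term is divisible by another's, tail-reduce, and make monic.
Reduced Gröbner basis: {a + 1, b + 3}.

Since the basis is lex-ordered, b + 3 is univariate in b. Its roots are {-3}. Back-substituting each root into the other basis elements fixes the other coordinates.
  b = -3: the earlier basis element becomes a + 1 = 0, giving a = -1 — point (-1, -3).

{(-1, -3)}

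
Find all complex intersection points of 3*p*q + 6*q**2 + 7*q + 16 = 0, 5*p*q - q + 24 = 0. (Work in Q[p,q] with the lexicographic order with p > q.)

{(5, -1), (91/5, -4/15)}

Compute a lex Gröbner basis by Buchberger's algorithm.
f_1 = 3*p*q + 6*q**2 + 7*q + 16, LT = p*q.
f_2 = 5*p*q - q + 24, LT = p*q.

S(f_1,f_2): lcm = p*q. S = 2*q**2 + 38/15*q + 8/15.
  reduce S modulo (f_1, f_2):
  remainder 2*q**2 + 38/15*q + 8/15 ≠ 0; add h_3 = 2*q**2 + 38/15*q + 8/15 to the basis.

S(f_1,h_3): lcm = p*q**2. S = -19/15*p*q - 4/15*p + 2*q**3 + 7/3*q**2 + 16/3*q.
  reduce S modulo (f_1, f_2, h_3):
  remainder -4/15*p + 24/5*q + 92/15 ≠ 0; add h_4 = -4/15*p + 24/5*q + 92/15 to the basis.

The other S-polynomials (S(f_2,h_3), S(f_1,h_4), S(f_2,h_4), S(h_3,h_4)) all reduce to 0 modulo the current basis, so we have a Gröbner basis.
Inter-reduce: drop elements whose leading term is divisible by another's, tail-reduce, and make monic.
Reduced Gröbner basis: {p - 18*q - 23, q**2 + 19/15*q + 4/15}.

The lex basis is triangular: the last element involves only q. Solving q**2 + 19/15*q + 4/15 = 0 gives q ∈ {-1, -4/15}; substituting each value into the earlier elements determines the remaining variables.
  q = -1: the earlier basis element becomes p - 5 = 0, giving p = 5 — point (5, -1).
  q = -4/15: the earlier basis element becomes p - 91/5 = 0, giving p = 91/5 — point (91/5, -4/15).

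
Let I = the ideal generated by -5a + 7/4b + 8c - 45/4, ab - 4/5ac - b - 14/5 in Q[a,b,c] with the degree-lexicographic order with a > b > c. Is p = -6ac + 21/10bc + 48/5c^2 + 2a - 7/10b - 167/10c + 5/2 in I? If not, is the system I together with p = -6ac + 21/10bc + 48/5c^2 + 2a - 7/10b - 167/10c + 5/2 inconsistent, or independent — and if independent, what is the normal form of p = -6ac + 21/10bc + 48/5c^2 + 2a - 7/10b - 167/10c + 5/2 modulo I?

First compute the reduced Gröbner basis of I by Buchberger's algorithm.
f_1 = -5a + 7/4b + 8c - 45/4, LT = a.
f_2 = ab - 4/5ac - b - 14/5, LT = ab.

S(f_1,f_2): lcm = ab. S = 4/5ac - 7/20b^2 - 8/5bc + 13/4b + 14/5.
  reduce S modulo (f_1, f_2):
  remainder -7/20b^2 - 33/25bc + 32/25c^2 + 13/4b - 9/5c + 14/5 ≠ 0; add h_3 = -7/20b^2 - 33/25bc + 32/25c^2 + 13/4b - 9/5c + 14/5 to the basis.

The other S-polynomials (S(f_1,h_3), S(f_2,h_3)) all reduce to 0 modulo the current basis, so we have a Gröbner basis.
Inter-reduce: drop elements whose leading term is divisible by another's, tail-reduce, and make monic.
Reduced Gröbner basis: {b^2 + 132/35bc - 128/35c^2 - 65/7b + 36/7c - 8, a - 7/20b - 8/5c + 9/4}.
Label its elements g_1 = b^2 + 132/35bc - 128/35c^2 - 65/7b + 36/7c - 8, g_2 = a - 7/20b - 8/5c + 9/4.

Reduce p = -6ac + 21/10bc + 48/5c^2 + 2a - 7/10b - 167/10c + 5/2 modulo G:
  leading term ac: subtract (-6c)·g_2 from -6ac + 21/10bc + 48/5c^2 + 2a - 7/10b - 167/10c + 5/2 → 2a - 7/10b - 16/5c + 5/2
  leading term a: subtract (2)·g_2 from 2a - 7/10b - 16/5c + 5/2 → -2
  leading term 1: no divisor's leading term divides it; move -2 to the remainder.
  normal form = -2.
The normal form is nonzero, so p ∉ I. Since p minus its normal form lies in I, I + (p) = I + (r) where r = -2; decide whether this ideal is the whole ring.
Here r = -2 is a nonzero constant, hence a unit: 1 ∈ I + (p), the Gröbner basis of I + (p) is {1}, and the enlarged system has no common solution — adjoining p is inconsistent.

Adjoining -6ac + 21/10bc + 48/5c^2 + 2a - 7/10b - 167/10c + 5/2 makes the ideal the whole ring: the system is inconsistent.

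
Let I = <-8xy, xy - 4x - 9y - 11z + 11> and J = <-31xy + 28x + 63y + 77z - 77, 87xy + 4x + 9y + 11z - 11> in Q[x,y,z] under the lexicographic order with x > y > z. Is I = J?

Yes, the ideals are equal.

Two ideals are equal iff their reduced Gröbner bases coincide (the reduced basis is unique for a fixed ordering).
Buchberger on the first generating set:
f_1 = -8xy, LT = xy.
f_2 = xy - 4x - 9y - 11z + 11, LT = xy.

S(f_1,f_2): lcm = xy. S = 4x + 9y + 11z - 11.
  leading term x: no divisor's leading term divides it; move 4x to the remainder.
  leading term y: no divisor's leading term divides it; move 9y to the remainder.
  leading term z: no divisor's leading term divides it; move 11z to the remainder.
  leading term 1: no divisor's leading term divides it; move -11 to the remainder.
  remainder 4x + 9y + 11z - 11 ≠ 0; add g_3 = 4x + 9y + 11z - 11 to the basis.

S(f_1,g_3): lcm = xy. S = -9/4y^2 - 11/4yz + 11/4y.
  leading term y^2: no divisor's leading term divides it; move -9/4y^2 to the remainder.
  leading term yz: no divisor's leading term divides it; move -11/4yz to the remainder.
  leading term y: no divisor's leading term divides it; move 11/4y to the remainder.
  remainder -9/4y^2 - 11/4yz + 11/4y ≠ 0; add g_4 = -9/4y^2 - 11/4yz + 11/4y to the basis.

The other S-polynomials (S(f_2,g_3), S(f_1,g_4), S(f_2,g_4), S(g_3,g_4)) all reduce to 0 modulo the current basis, so we have a Gröbner basis.
Inter-reduce: drop elements whose leading term is divisible by another's, tail-reduce, and make monic.
Reduced Gröbner basis: {x + 9/4y + 11/4z - 11/4, y^2 + 11/9yz - 11/9y}.

Buchberger on the second generating set:
h_1 = -31xy + 28x + 63y + 77z - 77, LT = xy.
h_2 = 87xy + 4x + 9y + 11z - 11, LT = xy.

S(h_1,h_2): lcm = xy. S = -2560/2697x - 1920/899y - 7040/2697z + 7040/2697.
  leading term x: no divisor's leading term divides it; move -2560/2697x to the remainder.
  leading term y: no divisor's leading term divides it; move -1920/899y to the remainder.
  leading term z: no divisor's leading term divides it; move -7040/2697z to the remainder.
  leading term 1: no divisor's leading term divides it; move 7040/2697 to the remainder.
  remainder -2560/2697x - 1920/899y - 7040/2697z + 7040/2697 ≠ 0; add k_3 = -2560/2697x - 1920/899y - 7040/2697z + 7040/2697 to the basis.

S(h_1,k_3): lcm = xy. S = -28/31x - 9/4y^2 - 11/4yz + 89/124y - 77/31z + 77/31.
  leading term x: subtract (609/640)·k_3 from -28/31x - 9/4y^2 - 11/4yz + 89/124y - 77/31z + 77/31 → -9/4y^2 - 11/4yz + 11/4y
  leading term y^2: no divisor's leading term divides it; move -9/4y^2 to the remainder.
  leading term yz: no divisor's leading term divides it; move -11/4yz to the remainder.
  leading term y: no divisor's leading term divides it; move 11/4y to the remainder.
  remainder -9/4y^2 - 11/4yz + 11/4y ≠ 0; add k_4 = -9/4y^2 - 11/4yz + 11/4y to the basis.

The other S-polynomials (S(h_2,k_3), S(h_1,k_4), S(h_2,k_4), S(k_3,k_4)) all reduce to 0 modulo the current basis, so we have a Gröbner basis.
Inter-reduce: drop elements whose leading term is divisible by another's, tail-reduce, and make monic.
Reduced Gröbner basis: {x + 9/4y + 11/4z - 11/4, y^2 + 11/9yz - 11/9y}.

Same reduced basis, so the two generating sets span the same ideal.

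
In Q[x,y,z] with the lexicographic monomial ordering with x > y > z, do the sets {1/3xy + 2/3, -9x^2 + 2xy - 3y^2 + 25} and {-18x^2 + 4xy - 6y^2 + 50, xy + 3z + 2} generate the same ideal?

No, the ideals differ.

Equality of ideals is decidable: compute both reduced Gröbner bases (unique for the ordering) and check whether they agree.
Buchberger on the first generating set:
f_1 = 1/3xy + 2/3, LT = xy.
f_2 = -9x^2 + 2xy - 3y^2 + 25, LT = x^2.

S(f_1,f_2): lcm = x^2y. S = 2/9xy^2 + 2x - 1/3y^3 + 25/9y.
  reduce S modulo (f_1, f_2):
  remainder 2x - 1/3y^3 + 7/3y ≠ 0; add g_3 = 2x - 1/3y^3 + 7/3y to the basis.

S(f_1,g_3): lcm = xy. S = 1/6y^4 - 7/6y^2 + 2.
  reduce S modulo (f_1, f_2, g_3):
  remainder 1/6y^4 - 7/6y^2 + 2 ≠ 0; add g_4 = 1/6y^4 - 7/6y^2 + 2 to the basis.

The other S-polynomials (S(f_2,g_3), S(f_1,g_4), S(f_2,g_4), S(g_3,g_4)) all reduce to 0 modulo the current basis, so we have a Gröbner basis.
Inter-reduce: drop elements whose leading term is divisible by another's, tail-reduce, and make monic.
Reduced Gröbner basis: {x - 1/6y^3 + 7/6y, y^4 - 7y^2 + 12}.

Buchberger on the second generating set:
h_1 = -18x^2 + 4xy - 6y^2 + 50, LT = x^2.
h_2 = xy + 3z + 2, LT = xy.

S(h_1,h_2): lcm = x^2y. S = -2/9xy^2 - 3xz - 2x + 1/3y^3 - 25/9y.
  reduce S modulo (h_1, h_2):
  remainder -3xz - 2x + 1/3y^3 + 2/3yz - 7/3y ≠ 0; add k_3 = -3xz - 2x + 1/3y^3 + 2/3yz - 7/3y to the basis.

S(h_2,k_3): lcm = xyz. S = -2/3xy + 1/9y^4 + 2/9y^2z - 7/9y^2 + 3z^2 + 2z.
  reduce S modulo (h_1, h_2, k_3):
  remainder 1/9y^4 + 2/9y^2z - 7/9y^2 + 3z^2 + 4z + 4/3 ≠ 0; add k_4 = 1/9y^4 + 2/9y^2z - 7/9y^2 + 3z^2 + 4z + 4/3 to the basis.

The other S-polynomials (S(h_1,k_3), S(h_1,k_4), S(h_2,k_4), S(k_3,k_4)) all reduce to 0 modulo the current basis, so we have a Gröbner basis.
Inter-reduce: drop elements whose leading term is divisible by another's, tail-reduce, and make monic.
Reduced Gröbner basis: {x^2 + 1/3y^2 + 2/3z - 7/3, xy + 3z + 2, xz + 2/3x - 1/9y^3 - 2/9yz + 7/9y, y^4 + 2y^2z - 7y^2 + 27z^2 + 36z + 12}.

Since the reduced bases disagree, the two ideals are not the same.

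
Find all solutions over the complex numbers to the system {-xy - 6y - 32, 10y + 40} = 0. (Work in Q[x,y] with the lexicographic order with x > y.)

{(2, -4)}

Compute a lex Gröbner basis by Buchberger's algorithm.
f_1 = -xy - 6y - 32, LT = xy.
f_2 = 10y + 40, LT = y.

S(f_1,f_2): lcm = xy. S = -4x + 6y + 32.
  reduce S modulo (f_1, f_2):
  remainder -4x + 8 ≠ 0; add h_3 = -4x + 8 to the basis.

The other S-polynomials (S(f_1,h_3), S(f_2,h_3)) all reduce to 0 modulo the current basis, so we have a Gröbner basis.
Inter-reduce: drop elements whose leading term is divisible by another's, tail-reduce, and make monic.
Reduced Gröbner basis: {x - 2, y + 4}.

The lex basis is triangular: the last element involves only y. Solving y + 4 = 0 gives y ∈ {-4}; substituting each value into the earlier elements determines the remaining variables.
  y = -4: the earlier basis element becomes x - 2 = 0, giving x = 2 — point (2, -4).
A lex Gröbner basis triangularizes the system, enabling back-substitution.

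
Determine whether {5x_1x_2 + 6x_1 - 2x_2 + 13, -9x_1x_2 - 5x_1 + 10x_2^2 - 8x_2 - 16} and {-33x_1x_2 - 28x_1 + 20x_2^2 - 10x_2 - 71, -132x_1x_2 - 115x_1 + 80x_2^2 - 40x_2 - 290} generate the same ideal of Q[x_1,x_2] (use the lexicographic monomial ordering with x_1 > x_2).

For a fixed monomial order, each ideal has a unique reduced Gröbner basis; comparing bases decides equality.
Buchberger on the first generating set:
f_1 = 5x_1x_2 + 6x_1 - 2x_2 + 13, LT = x_1x_2.
f_2 = -9x_1x_2 - 5x_1 + 10x_2^2 - 8x_2 - 16, LT = x_1x_2.

S(f_1,f_2): lcm = x_1x_2. S = 29/45x_1 + 10/9x_2^2 - 58/45x_2 + 37/45.
  leading term x_1: no divisor's leading term divides it; move 29/45x_1 to the remainder.
  leading term x_2^2: no divisor's leading term divides it; move 10/9x_2^2 to the remainder.
  leading term x_2: no divisor's leading term divides it; move -58/45x_2 to the remainder.
  leading term 1: no divisor's leading term divides it; move 37/45 to the remainder.
  remainder 29/45x_1 + 10/9x_2^2 - 58/45x_2 + 37/45 ≠ 0; add g_3 = 29/45x_1 + 10/9x_2^2 - 58/45x_2 + 37/45 to the basis.

S(f_1,g_3): lcm = x_1x_2. S = 6/5x_1 - 50/29x_2^3 + 2x_2^2 - 243/145x_2 + 13/5.
  leading term x_1: subtract (54/29)·g_3 from 6/5x_1 - 50/29x_2^3 + 2x_2^2 - 243/145x_2 + 13/5 → -50/29x_2^3 - 2/29x_2^2 + 21/29x_2 + 31/29
  leading term x_2^3: no divisor's leading term divides it; move -50/29x_2^3 to the remainder.
  leading term x_2^2: no divisor's leading term divides it; move -2/29x_2^2 to the remainder.
  leading term x_2: no divisor's leading term divides it; move 21/29x_2 to the remainder.
  leading term 1: no divisor's leading term divides it; move 31/29 to the remainder.
  remainder -50/29x_2^3 - 2/29x_2^2 + 21/29x_2 + 31/29 ≠ 0; add g_4 = -50/29x_2^3 - 2/29x_2^2 + 21/29x_2 + 31/29 to the basis.

The other S-polynomials (S(f_2,g_3), S(f_1,g_4), S(f_2,g_4), S(g_3,g_4)) all reduce to 0 modulo the current basis, so we have a Gröbner basis.
Inter-reduce: drop elements whose leading term is divisible by another's, tail-reduce, and make monic.
Reduced Gröbner basis: {x_1 + 50/29x_2^2 - 2x_2 + 37/29, x_2^3 + 1/25x_2^2 - 21/50x_2 - 31/50}.

Buchberger on the second generating set:
h_1 = -33x_1x_2 - 28x_1 + 20x_2^2 - 10x_2 - 71, LT = x_1x_2.
h_2 = -132x_1x_2 - 115x_1 + 80x_2^2 - 40x_2 - 290, LT = x_1x_2.

S(h_1,h_2): lcm = x_1x_2. S = -1/44x_1 - 1/22.
  leading term x_1: no divisor's leading term divides it; move -1/44x_1 to the remainder.
  leading term 1: no divisor's leading term divides it; move -1/22 to the remainder.
  remainder -1/44x_1 - 1/22 ≠ 0; add k_3 = -1/44x_1 - 1/22 to the basis.

S(h_1,k_3): lcm = x_1x_2. S = 28/33x_1 - 20/33x_2^2 - 56/33x_2 + 71/33.
  leading term x_1: subtract (-112/3)·k_3 from 28/33x_1 - 20/33x_2^2 - 56/33x_2 + 71/33 → -20/33x_2^2 - 56/33x_2 + 5/11
  leading term x_2^2: no divisor's leading term divides it; move -20/33x_2^2 to the remainder.
  leading term x_2: no divisor's leading term divides it; move -56/33x_2 to the remainder.
  leading term 1: no divisor's leading term divides it; move 5/11 to the remainder.
  remainder -20/33x_2^2 - 56/33x_2 + 5/11 ≠ 0; add k_4 = -20/33x_2^2 - 56/33x_2 + 5/11 to the basis.

The other S-polynomials (S(h_2,k_3), S(h_1,k_4), S(h_2,k_4), S(k_3,k_4)) all reduce to 0 modulo the current basis, so we have a Gröbner basis.
Inter-reduce: drop elements whose leading term is divisible by another's, tail-reduce, and make monic.
Reduced Gröbner basis: {x_1 + 2, x_2^2 + 14/5x_2 - 3/4}.

These differ, so the ideals are not equal.

No, the ideals differ.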